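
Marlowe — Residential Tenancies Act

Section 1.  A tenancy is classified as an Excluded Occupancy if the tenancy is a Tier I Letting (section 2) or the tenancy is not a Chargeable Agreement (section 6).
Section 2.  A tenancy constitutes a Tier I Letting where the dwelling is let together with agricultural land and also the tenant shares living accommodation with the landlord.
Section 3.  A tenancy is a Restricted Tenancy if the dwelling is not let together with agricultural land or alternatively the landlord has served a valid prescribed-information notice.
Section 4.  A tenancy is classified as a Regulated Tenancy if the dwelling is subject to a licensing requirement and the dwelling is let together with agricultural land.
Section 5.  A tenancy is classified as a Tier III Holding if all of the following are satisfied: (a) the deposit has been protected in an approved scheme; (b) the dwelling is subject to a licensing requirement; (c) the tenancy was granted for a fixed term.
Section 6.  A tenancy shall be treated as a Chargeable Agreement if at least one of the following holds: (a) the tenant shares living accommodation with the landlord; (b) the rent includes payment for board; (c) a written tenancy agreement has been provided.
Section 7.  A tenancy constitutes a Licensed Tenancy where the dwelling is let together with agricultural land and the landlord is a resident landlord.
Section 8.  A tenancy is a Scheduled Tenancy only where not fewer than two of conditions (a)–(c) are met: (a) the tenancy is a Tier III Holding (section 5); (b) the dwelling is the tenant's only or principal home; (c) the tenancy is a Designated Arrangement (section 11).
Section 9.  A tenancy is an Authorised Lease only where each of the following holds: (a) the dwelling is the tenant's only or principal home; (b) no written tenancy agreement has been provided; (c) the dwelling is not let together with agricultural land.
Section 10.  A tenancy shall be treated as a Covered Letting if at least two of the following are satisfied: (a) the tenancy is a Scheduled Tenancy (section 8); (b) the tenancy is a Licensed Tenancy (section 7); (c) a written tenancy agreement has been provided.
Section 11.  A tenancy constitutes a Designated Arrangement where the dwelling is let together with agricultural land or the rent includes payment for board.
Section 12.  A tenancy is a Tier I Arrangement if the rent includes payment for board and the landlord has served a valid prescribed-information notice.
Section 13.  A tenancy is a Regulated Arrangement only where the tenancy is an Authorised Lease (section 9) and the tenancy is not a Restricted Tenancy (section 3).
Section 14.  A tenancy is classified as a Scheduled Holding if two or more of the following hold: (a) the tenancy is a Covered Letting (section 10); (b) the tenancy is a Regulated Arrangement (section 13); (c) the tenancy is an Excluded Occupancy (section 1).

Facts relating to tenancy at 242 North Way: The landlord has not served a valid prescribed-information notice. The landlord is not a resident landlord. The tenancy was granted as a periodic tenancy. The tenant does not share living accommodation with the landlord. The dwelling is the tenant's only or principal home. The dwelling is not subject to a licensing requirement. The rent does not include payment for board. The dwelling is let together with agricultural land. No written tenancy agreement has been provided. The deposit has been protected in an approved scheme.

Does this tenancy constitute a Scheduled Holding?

section 5 — Tier III Holding: [the deposit has been protected in an approved scheme? yes] AND [the dwelling is subject to a licensing requirement? no] AND [the tenancy was granted for a fixed term? no] → not satisfied.
section 11 — Designated Arrangement: [the dwelling is let together with agricultural land? yes] OR [the rent includes payment for board? no] → satisfied.
section 8 — Scheduled Tenancy: Tier III Holding (section 5)? no; the dwelling is the tenant's only or principal home? yes; Designated Arrangement (section 11)? yes — 2 of 3 hold (need ≥2) → satisfied.
section 7 — Licensed Tenancy: [the dwelling is let together with agricultural land? yes] AND [the landlord is a resident landlord? no] → not satisfied.
section 10 — Covered Letting: Scheduled Tenancy (section 8)? yes; Licensed Tenancy (section 7)? no; a written tenancy agreement has been provided? no — 1 of 3 hold (need ≥2) → not satisfied.
section 9 — Authorised Lease: [the dwelling is the tenant's only or principal home? yes] AND [no written tenancy agreement has been provided? yes] AND [the dwelling is not let together with agricultural land? no] → not satisfied.
section 3 — Restricted Tenancy: [the dwelling is not let together with agricultural land? no] OR [the landlord has served a valid prescribed-information notice? no] → not satisfied.
section 13 — Regulated Arrangement: [Authorised Lease (section 9)? no] AND [not a Restricted Tenancy (section 3)? yes] → not satisfied.
section 2 — Tier I Letting: [the dwelling is let together with agricultural land? yes] AND [the tenant shares living accommodation with the landlord? no] → not satisfied.
section 6 — Chargeable Agreement: [the tenant shares living accommodation with the landlord? no] OR [the rent includes payment for board? no] OR [a written tenancy agreement has been provided? no] → not satisfied.
section 1 — Excluded Occupancy: [Tier I Letting (section 2)? no] OR [not a Chargeable Agreement (section 6)? yes] → satisfied.
section 14 — Scheduled Holding: Covered Letting (section 10)? no; Regulated Arrangement (section 13)? no; Excluded Occupancy (section 1)? yes — 1 of 3 hold (need ≥2) → not satisfied.

No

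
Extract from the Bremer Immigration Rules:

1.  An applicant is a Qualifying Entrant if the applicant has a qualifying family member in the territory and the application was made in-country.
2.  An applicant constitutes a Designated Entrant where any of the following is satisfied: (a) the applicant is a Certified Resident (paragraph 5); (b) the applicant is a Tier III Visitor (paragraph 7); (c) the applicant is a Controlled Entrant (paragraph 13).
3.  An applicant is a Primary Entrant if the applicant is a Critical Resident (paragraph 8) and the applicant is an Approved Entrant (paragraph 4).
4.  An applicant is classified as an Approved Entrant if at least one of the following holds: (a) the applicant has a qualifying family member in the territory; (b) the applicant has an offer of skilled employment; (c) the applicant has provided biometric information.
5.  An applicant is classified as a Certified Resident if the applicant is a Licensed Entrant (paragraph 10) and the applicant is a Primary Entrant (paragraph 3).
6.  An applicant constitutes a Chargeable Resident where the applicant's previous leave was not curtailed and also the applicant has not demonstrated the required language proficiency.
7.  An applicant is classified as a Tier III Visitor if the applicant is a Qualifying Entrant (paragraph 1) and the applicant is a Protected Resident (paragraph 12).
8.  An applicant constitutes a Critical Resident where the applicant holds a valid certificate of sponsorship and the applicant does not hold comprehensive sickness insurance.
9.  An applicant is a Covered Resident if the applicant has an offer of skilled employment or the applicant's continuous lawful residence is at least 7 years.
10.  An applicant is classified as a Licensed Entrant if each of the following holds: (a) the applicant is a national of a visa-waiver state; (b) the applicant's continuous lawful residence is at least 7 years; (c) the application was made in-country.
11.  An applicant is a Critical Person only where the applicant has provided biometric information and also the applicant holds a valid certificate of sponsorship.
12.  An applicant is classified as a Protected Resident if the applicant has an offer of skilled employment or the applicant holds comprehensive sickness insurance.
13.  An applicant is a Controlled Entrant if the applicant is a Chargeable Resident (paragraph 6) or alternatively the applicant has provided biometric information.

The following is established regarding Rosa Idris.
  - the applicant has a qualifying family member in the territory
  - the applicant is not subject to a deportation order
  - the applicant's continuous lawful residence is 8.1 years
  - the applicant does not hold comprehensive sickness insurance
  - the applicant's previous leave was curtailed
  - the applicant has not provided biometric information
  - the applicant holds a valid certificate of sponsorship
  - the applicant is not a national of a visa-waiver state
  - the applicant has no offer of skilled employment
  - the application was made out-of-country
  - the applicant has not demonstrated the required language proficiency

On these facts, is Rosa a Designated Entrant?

No

paragraph 10 — Licensed Entrant: [the applicant is a national of a visa-waiver state? no] AND [applicant's continuous lawful residence: 8.1 years ≥ 7 years? yes] AND [the application was made in-country? no] → not satisfied.
paragraph 8 — Critical Resident: [the applicant holds a valid certificate of sponsorship? yes] AND [the applicant does not hold comprehensive sickness insurance? yes] → satisfied.
paragraph 4 — Approved Entrant: [the applicant has a qualifying family member in the territory? yes] OR [the applicant has an offer of skilled employment? no] OR [the applicant has provided biometric information? no] → satisfied.
paragraph 3 — Primary Entrant: [Critical Resident (paragraph 8)? yes] AND [Approved Entrant (paragraph 4)? yes] → satisfied.
paragraph 5 — Certified Resident: [Licensed Entrant (paragraph 10)? no] AND [Primary Entrant (paragraph 3)? yes] → not satisfied.
paragraph 1 — Qualifying Entrant: [the applicant has a qualifying family member in the territory? yes] AND [the application was made in-country? no] → not satisfied.
paragraph 12 — Protected Resident: [the applicant has an offer of skilled employment? no] OR [the applicant holds comprehensive sickness insurance? no] → not satisfied.
paragraph 7 — Tier III Visitor: [Qualifying Entrant (paragraph 1)? no] AND [Protected Resident (paragraph 12)? no] → not satisfied.
paragraph 6 — Chargeable Resident: [the applicant's previous leave was not curtailed? no] AND [the applicant has not demonstrated the required language proficiency? yes] → not satisfied.
paragraph 13 — Controlled Entrant: [Chargeable Resident (paragraph 6)? no] OR [the applicant has provided biometric information? no] → not satisfied.
paragraph 2 — Designated Entrant: [Certified Resident (paragraph 5)? no] OR [Tier III Visitor (paragraph 7)? no] OR [Controlled Entrant (paragraph 13)? no] → not satisfied.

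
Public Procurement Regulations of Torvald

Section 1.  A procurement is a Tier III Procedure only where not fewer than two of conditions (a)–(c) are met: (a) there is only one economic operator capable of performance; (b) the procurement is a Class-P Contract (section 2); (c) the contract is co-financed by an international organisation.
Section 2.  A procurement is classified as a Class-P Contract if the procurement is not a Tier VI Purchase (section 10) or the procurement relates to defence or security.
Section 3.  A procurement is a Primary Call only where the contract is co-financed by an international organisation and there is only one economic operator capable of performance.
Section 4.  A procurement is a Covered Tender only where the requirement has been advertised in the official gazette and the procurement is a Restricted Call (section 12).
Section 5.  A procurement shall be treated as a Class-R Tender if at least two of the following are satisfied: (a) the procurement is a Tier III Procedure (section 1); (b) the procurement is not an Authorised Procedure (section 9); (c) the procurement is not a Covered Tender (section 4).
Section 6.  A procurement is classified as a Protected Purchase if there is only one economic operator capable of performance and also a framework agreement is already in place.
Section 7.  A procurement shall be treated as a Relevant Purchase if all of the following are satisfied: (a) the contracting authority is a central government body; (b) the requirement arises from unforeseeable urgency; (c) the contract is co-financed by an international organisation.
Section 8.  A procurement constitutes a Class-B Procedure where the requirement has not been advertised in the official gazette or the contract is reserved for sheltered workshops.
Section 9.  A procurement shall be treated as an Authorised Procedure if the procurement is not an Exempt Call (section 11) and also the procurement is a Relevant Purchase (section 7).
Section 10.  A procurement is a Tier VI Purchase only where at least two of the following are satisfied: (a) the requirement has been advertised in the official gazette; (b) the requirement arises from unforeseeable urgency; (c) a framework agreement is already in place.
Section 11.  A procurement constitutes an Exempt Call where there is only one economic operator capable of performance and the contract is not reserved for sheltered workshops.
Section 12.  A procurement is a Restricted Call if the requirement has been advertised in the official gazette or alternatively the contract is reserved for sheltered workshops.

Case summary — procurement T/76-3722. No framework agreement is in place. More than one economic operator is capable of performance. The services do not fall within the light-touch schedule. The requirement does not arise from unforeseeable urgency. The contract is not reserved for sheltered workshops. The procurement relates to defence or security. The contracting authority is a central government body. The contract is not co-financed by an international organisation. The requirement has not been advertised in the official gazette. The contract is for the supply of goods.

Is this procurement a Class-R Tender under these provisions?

Yes

Under section 10: the requirement has been advertised in the official gazette? no; the requirement arises from unforeseeable urgency? no; a framework agreement is already in place? no — 0 of 3 hold (need ≥2) → not satisfied.
Under section 2: not a Tier VI Purchase (section 10)? yes; or the procurement relates to defence or security? yes. So the procurement is a Class-P Contract.
Under section 1: there is only one economic operator capable of performance? no; Class-P Contract (section 2)? yes; the contract is co-financed by an international organisation? no — 1 of 3 hold (need ≥2) → not satisfied.
Under section 11: there is only one economic operator capable of performance? no; and the contract is not reserved for sheltered workshops? yes. So the procurement is not an Exempt Call.
Under section 7: the contracting authority is a central government body? yes; and the requirement arises from unforeseeable urgency? no; and the contract is co-financed by an international organisation? no. So the procurement is not a Relevant Purchase.
Under section 9: not an Exempt Call (section 11)? yes; and Relevant Purchase (section 7)? no. So the procurement is not an Authorised Procedure.
Under section 12: the requirement has been advertised in the official gazette? no; or the contract is reserved for sheltered workshops? no. So the procurement is not a Restricted Call.
Under section 4: the requirement has been advertised in the official gazette? no; and Restricted Call (section 12)? no. So the procurement is not a Covered Tender.
Under section 5: Tier III Procedure (section 1)? no; not an Authorised Procedure (section 9)? yes; not a Covered Tender (section 4)? yes — 2 of 3 hold (need ≥2) → satisfied.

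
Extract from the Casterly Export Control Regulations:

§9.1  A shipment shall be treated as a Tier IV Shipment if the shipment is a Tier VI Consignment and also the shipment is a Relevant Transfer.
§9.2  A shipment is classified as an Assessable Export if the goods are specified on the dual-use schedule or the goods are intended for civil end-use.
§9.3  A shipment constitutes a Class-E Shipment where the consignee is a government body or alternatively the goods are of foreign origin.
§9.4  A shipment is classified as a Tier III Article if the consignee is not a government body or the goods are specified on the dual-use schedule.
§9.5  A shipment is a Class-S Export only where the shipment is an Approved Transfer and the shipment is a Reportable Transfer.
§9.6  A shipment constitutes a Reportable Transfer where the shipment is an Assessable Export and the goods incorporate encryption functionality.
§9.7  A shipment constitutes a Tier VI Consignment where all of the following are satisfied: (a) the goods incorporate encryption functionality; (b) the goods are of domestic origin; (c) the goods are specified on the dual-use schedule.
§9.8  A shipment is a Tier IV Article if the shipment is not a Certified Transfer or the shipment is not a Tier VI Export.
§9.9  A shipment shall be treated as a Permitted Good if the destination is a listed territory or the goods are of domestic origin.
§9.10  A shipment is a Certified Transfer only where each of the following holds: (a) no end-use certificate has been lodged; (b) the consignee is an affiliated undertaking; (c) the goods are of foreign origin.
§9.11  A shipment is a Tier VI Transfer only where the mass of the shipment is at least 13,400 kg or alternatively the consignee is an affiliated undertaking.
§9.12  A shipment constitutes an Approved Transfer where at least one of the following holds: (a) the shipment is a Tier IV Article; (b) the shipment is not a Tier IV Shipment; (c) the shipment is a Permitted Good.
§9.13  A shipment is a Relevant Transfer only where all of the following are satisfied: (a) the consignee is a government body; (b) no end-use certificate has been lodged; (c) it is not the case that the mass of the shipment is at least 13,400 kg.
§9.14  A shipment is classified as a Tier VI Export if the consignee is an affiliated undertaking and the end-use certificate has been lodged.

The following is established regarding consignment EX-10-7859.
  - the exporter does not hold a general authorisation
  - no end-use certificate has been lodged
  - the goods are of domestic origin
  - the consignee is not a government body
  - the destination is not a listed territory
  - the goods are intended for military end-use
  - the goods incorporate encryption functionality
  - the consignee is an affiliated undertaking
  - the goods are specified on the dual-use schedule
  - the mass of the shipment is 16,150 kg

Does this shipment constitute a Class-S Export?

Under §9.10: no end-use certificate has been lodged? yes; and the consignee is an affiliated undertaking? yes; and the goods are of foreign origin? no. So the shipment is not a Certified Transfer.
Under §9.14: the consignee is an affiliated undertaking? yes; and the end-use certificate has been lodged? no. So the shipment is not a Tier VI Export.
Under §9.8: not a Certified Transfer (§9.10)? yes; or not a Tier VI Export (§9.14)? yes. So the shipment is a Tier IV Article.
Under §9.7: the goods incorporate encryption functionality? yes; and the goods are of domestic origin? yes; and the goods are specified on the dual-use schedule? yes. So the shipment is a Tier VI Consignment.
Under §9.13: the consignee is a government body? no; and no end-use certificate has been lodged? yes; and mass of the shipment: 16,150 kg ≥ 13,400 kg? yes, so negated condition no. So the shipment is not a Relevant Transfer.
Under §9.1: Tier VI Consignment (§9.7)? yes; and Relevant Transfer (§9.13)? no. So the shipment is not a Tier IV Shipment.
Under §9.9: the destination is a listed territory? no; or the goods are of domestic origin? yes. So the shipment is a Permitted Good.
Under §9.12: Tier IV Article (§9.8)? yes; or not a Tier IV Shipment (§9.1)? yes; or Permitted Good (§9.9)? yes. So the shipment is an Approved Transfer.
Under §9.2: the goods are specified on the dual-use schedule? yes; or the goods are intended for civil end-use? no. So the shipment is an Assessable Export.
Under §9.6: Assessable Export (§9.2)? yes; and the goods incorporate encryption functionality? yes. So the shipment is a Reportable Transfer.
Under §9.5: Approved Transfer (§9.12)? yes; and Reportable Transfer (§9.6)? yes. So the shipment is a Class-S Export.

Yes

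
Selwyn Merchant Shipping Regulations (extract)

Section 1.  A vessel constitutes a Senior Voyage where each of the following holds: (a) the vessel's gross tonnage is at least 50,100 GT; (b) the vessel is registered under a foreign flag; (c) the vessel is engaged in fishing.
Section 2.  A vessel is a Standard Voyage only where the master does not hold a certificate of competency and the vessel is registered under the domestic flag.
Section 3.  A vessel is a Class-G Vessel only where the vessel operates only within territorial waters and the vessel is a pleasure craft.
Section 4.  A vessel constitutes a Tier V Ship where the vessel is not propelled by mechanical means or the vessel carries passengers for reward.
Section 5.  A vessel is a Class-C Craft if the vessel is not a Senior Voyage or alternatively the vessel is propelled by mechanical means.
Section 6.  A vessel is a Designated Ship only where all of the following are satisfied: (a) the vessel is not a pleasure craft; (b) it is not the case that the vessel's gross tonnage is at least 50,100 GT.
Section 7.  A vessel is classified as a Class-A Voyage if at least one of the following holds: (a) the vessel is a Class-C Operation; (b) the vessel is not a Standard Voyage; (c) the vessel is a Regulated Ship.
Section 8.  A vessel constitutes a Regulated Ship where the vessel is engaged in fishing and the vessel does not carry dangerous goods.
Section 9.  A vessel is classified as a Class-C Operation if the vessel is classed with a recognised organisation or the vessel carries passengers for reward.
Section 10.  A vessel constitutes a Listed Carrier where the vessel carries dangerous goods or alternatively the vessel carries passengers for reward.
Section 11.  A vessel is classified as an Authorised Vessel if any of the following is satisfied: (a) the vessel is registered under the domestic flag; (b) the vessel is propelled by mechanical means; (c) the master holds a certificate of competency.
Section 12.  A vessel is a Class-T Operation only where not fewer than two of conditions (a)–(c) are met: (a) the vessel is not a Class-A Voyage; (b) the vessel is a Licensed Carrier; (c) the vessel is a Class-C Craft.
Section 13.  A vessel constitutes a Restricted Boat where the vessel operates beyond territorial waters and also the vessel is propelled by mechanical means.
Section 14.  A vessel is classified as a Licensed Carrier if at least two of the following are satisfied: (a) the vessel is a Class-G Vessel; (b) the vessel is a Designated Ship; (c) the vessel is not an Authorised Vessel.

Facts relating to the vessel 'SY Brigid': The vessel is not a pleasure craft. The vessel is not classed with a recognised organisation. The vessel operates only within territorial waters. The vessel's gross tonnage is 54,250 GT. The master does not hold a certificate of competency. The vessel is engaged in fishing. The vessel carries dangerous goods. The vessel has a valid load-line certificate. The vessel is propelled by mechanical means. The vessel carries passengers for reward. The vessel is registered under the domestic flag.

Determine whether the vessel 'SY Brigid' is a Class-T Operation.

No

Under section 9: the vessel is classed with a recognised organisation? no; or the vessel carries passengers for reward? yes. So the vessel is a Class-C Operation.
Under section 2: the master does not hold a certificate of competency? yes; and the vessel is registered under the domestic flag? yes. So the vessel is a Standard Voyage.
Under section 8: the vessel is engaged in fishing? yes; and the vessel does not carry dangerous goods? no. So the vessel is not a Regulated Ship.
Under section 7: Class-C Operation (section 9)? yes; or not a Standard Voyage (section 2)? no; or Regulated Ship (section 8)? no. So the vessel is a Class-A Voyage.
Under section 3: the vessel operates only within territorial waters? yes; and the vessel is a pleasure craft? no. So the vessel is not a Class-G Vessel.
Under section 6: the vessel is not a pleasure craft? yes; and vessel's gross tonnage: 54,250 GT ≥ 50,100 GT? yes, so negated condition no. So the vessel is not a Designated Ship.
Under section 11: the vessel is registered under the domestic flag? yes; or the vessel is propelled by mechanical means? yes; or the master holds a certificate of competency? no. So the vessel is an Authorised Vessel.
Under section 14: Class-G Vessel (section 3)? no; Designated Ship (section 6)? no; not an Authorised Vessel (section 11)? no — 0 of 3 hold (need ≥2) → not satisfied.
Under section 1: vessel's gross tonnage: 54,250 GT ≥ 50,100 GT? yes; and the vessel is registered under a foreign flag? no; and the vessel is engaged in fishing? yes. So the vessel is not a Senior Voyage.
Under section 5: not a Senior Voyage (section 1)? yes; or the vessel is propelled by mechanical means? yes. So the vessel is a Class-C Craft.
Under section 12: not a Class-A Voyage (section 7)? no; Licensed Carrier (section 14)? no; Class-C Craft (section 5)? yes — 1 of 3 hold (need ≥2) → not satisfied.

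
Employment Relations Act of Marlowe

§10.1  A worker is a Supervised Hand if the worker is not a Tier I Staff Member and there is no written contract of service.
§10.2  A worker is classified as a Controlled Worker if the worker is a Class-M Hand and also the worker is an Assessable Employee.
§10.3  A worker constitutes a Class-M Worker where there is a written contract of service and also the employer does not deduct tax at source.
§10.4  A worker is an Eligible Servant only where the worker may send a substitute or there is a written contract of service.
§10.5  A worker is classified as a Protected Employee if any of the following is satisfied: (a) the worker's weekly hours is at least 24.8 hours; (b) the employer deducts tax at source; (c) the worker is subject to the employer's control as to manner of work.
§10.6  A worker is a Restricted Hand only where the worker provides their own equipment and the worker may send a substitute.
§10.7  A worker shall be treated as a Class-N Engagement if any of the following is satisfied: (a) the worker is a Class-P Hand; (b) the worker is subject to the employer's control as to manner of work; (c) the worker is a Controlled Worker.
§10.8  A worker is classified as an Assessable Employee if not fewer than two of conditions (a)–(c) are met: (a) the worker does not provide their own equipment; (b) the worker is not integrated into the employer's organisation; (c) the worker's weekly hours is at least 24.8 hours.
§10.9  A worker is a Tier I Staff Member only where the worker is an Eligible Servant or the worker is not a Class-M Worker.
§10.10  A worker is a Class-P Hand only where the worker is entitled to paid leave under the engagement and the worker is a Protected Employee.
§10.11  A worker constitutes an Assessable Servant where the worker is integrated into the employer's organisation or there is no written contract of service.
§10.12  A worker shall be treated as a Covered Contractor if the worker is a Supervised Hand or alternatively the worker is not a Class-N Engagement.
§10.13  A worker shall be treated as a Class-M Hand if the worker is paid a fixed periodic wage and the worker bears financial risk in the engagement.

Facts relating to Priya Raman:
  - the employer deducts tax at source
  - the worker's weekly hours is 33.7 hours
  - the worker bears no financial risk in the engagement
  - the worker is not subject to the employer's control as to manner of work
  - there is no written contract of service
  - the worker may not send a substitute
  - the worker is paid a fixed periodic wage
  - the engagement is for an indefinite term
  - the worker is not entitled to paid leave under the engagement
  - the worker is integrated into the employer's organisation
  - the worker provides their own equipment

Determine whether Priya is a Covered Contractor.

§10.4 — Eligible Servant: [the worker may send a substitute? no] OR [there is a written contract of service? no] → not satisfied.
§10.3 — Class-M Worker: [there is a written contract of service? no] AND [the employer does not deduct tax at source? no] → not satisfied.
§10.9 — Tier I Staff Member: [Eligible Servant (§10.4)? no] OR [not a Class-M Worker (§10.3)? yes] → satisfied.
§10.1 — Supervised Hand: [not a Tier I Staff Member (§10.9)? no] AND [there is no written contract of service? yes] → not satisfied.
§10.5 — Protected Employee: [worker's weekly hours: 33.7 hours ≥ 24.8 hours? yes] OR [the employer deducts tax at source? yes] OR [the worker is subject to the employer's control as to manner of work? no] → satisfied.
§10.10 — Class-P Hand: [the worker is entitled to paid leave under the engagement? no] AND [Protected Employee (§10.5)? yes] → not satisfied.
§10.13 — Class-M Hand: [the worker is paid a fixed periodic wage? yes] AND [the worker bears financial risk in the engagement? no] → not satisfied.
§10.8 — Assessable Employee: the worker does not provide their own equipment? no; the worker is not integrated into the employer's organisation? no; worker's weekly hours: 33.7 hours ≥ 24.8 hours? yes — 1 of 3 hold (need ≥2) → not satisfied.
§10.2 — Controlled Worker: [Class-M Hand (§10.13)? no] AND [Assessable Employee (§10.8)? no] → not satisfied.
§10.7 — Class-N Engagement: [Class-P Hand (§10.10)? no] OR [the worker is subject to the employer's control as to manner of work? no] OR [Controlled Worker (§10.2)? no] → not satisfied.
§10.12 — Covered Contractor: [Supervised Hand (§10.1)? no] OR [not a Class-N Engagement (§10.7)? yes] → satisfied.

Yes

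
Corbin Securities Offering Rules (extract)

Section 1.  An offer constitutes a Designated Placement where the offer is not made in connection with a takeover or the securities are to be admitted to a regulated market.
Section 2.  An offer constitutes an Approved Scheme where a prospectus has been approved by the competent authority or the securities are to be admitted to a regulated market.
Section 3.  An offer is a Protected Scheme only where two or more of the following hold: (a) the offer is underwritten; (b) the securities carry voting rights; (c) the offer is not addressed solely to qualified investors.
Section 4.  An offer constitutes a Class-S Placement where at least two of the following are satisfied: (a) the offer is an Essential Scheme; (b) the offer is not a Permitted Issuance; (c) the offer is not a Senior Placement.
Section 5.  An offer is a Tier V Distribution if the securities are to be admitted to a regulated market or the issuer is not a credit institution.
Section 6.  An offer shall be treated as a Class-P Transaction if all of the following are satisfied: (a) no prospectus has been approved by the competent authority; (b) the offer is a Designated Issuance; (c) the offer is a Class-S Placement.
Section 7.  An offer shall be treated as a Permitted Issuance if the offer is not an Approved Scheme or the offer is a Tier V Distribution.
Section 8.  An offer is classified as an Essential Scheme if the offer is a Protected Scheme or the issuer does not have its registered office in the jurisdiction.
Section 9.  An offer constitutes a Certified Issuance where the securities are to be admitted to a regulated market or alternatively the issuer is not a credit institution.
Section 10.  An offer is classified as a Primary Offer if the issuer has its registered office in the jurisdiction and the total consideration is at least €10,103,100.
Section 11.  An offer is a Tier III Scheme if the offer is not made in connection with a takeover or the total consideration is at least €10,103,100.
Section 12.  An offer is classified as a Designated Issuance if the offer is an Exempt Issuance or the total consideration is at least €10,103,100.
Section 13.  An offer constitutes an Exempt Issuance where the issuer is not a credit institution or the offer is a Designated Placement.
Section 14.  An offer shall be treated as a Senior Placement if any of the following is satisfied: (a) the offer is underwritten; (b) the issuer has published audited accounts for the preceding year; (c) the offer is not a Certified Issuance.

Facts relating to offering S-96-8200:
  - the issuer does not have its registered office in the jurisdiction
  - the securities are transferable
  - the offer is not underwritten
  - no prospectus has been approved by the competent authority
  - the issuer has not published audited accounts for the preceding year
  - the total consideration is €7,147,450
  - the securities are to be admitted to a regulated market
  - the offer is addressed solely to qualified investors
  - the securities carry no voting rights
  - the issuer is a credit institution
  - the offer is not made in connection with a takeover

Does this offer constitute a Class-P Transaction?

Yes

Under section 1: the offer is not made in connection with a takeover? yes; or the securities are to be admitted to a regulated market? yes. So the offer is a Designated Placement.
Under section 13: the issuer is not a credit institution? no; or Designated Placement (section 1)? yes. So the offer is an Exempt Issuance.
Under section 12: Exempt Issuance (section 13)? yes; or total consideration: €7,147,450 ≥ €10,103,100? no. So the offer is a Designated Issuance.
Under section 3: the offer is underwritten? no; the securities carry voting rights? no; the offer is not addressed solely to qualified investors? no — 0 of 3 hold (need ≥2) → not satisfied.
Under section 8: Protected Scheme (section 3)? no; or the issuer does not have its registered office in the jurisdiction? yes. So the offer is an Essential Scheme.
Under section 2: a prospectus has been approved by the competent authority? no; or the securities are to be admitted to a regulated market? yes. So the offer is an Approved Scheme.
Under section 5: the securities are to be admitted to a regulated market? yes; or the issuer is not a credit institution? no. So the offer is a Tier V Distribution.
Under section 7: not an Approved Scheme (section 2)? no; or Tier V Distribution (section 5)? yes. So the offer is a Permitted Issuance.
Under section 9: the securities are to be admitted to a regulated market? yes; or the issuer is not a credit institution? no. So the offer is a Certified Issuance.
Under section 14: the offer is underwritten? no; or the issuer has published audited accounts for the preceding year? no; or not a Certified Issuance (section 9)? no. So the offer is not a Senior Placement.
Under section 4: Essential Scheme (section 8)? yes; not a Permitted Issuance (section 7)? no; not a Senior Placement (section 14)? yes — 2 of 3 hold (need ≥2) → satisfied.
Under section 6: no prospectus has been approved by the competent authority? yes; and Designated Issuance (section 12)? yes; and Class-S Placement (section 4)? yes. So the offer is a Class-P Transaction.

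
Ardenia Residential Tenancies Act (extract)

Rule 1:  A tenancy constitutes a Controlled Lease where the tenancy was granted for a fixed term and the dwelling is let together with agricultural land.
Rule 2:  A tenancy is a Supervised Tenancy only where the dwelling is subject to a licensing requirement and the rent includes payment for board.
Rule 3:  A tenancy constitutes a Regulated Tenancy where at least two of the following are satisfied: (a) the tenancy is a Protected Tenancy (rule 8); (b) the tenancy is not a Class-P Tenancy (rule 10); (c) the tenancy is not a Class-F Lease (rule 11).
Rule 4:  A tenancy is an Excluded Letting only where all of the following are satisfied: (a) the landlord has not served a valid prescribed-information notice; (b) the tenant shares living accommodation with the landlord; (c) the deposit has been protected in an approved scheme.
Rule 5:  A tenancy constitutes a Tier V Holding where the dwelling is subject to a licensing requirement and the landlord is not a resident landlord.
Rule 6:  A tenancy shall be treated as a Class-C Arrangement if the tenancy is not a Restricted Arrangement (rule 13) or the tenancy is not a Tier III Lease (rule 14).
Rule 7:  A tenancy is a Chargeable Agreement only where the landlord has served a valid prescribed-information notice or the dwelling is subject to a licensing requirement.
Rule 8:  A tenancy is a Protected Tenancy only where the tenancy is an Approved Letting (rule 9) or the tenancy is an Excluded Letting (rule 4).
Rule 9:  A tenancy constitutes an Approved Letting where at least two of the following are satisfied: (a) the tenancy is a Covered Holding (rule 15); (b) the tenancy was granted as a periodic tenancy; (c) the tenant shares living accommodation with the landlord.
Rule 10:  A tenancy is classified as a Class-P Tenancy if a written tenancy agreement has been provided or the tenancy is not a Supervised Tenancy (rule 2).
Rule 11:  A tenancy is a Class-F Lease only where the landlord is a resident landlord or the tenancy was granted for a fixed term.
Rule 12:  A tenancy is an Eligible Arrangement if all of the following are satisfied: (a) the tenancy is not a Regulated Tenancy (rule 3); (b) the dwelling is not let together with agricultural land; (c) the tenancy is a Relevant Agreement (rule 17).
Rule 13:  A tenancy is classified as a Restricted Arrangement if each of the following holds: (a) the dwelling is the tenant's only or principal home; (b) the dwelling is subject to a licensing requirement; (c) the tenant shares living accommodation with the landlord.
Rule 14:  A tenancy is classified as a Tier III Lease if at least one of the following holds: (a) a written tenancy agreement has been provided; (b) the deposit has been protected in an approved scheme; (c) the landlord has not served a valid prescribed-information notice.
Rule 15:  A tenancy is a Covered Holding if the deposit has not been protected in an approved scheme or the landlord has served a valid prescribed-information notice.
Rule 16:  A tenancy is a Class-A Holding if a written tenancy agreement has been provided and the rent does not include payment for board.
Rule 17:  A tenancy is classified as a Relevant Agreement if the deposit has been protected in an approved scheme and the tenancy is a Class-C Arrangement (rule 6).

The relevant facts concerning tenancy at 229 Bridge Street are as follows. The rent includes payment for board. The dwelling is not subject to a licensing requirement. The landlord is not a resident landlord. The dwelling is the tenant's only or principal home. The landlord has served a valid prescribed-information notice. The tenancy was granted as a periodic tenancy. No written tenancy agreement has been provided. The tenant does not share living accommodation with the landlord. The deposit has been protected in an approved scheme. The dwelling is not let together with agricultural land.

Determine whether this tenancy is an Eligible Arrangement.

rule 15 — Covered Holding: [the deposit has not been protected in an approved scheme? no] OR [the landlord has served a valid prescribed-information notice? yes] → satisfied.
rule 9 — Approved Letting: Covered Holding (rule 15)? yes; the tenancy was granted as a periodic tenancy? yes; the tenant shares living accommodation with the landlord? no — 2 of 3 hold (need ≥2) → satisfied.
rule 4 — Excluded Letting: [the landlord has not served a valid prescribed-information notice? no] AND [the tenant shares living accommodation with the landlord? no] AND [the deposit has been protected in an approved scheme? yes] → not satisfied.
rule 8 — Protected Tenancy: [Approved Letting (rule 9)? yes] OR [Excluded Letting (rule 4)? no] → satisfied.
rule 2 — Supervised Tenancy: [the dwelling is subject to a licensing requirement? no] AND [the rent includes payment for board? yes] → not satisfied.
rule 10 — Class-P Tenancy: [a written tenancy agreement has been provided? no] OR [not a Supervised Tenancy (rule 2)? yes] → satisfied.
rule 11 — Class-F Lease: [the landlord is a resident landlord? no] OR [the tenancy was granted for a fixed term? no] → not satisfied.
rule 3 — Regulated Tenancy: Protected Tenancy (rule 8)? yes; not a Class-P Tenancy (rule 10)? no; not a Class-F Lease (rule 11)? yes — 2 of 3 hold (need ≥2) → satisfied.
rule 13 — Restricted Arrangement: [the dwelling is the tenant's only or principal home? yes] AND [the dwelling is subject to a licensing requirement? no] AND [the tenant shares living accommodation with the landlord? no] → not satisfied.
rule 14 — Tier III Lease: [a written tenancy agreement has been provided? no] OR [the deposit has been protected in an approved scheme? yes] OR [the landlord has not served a valid prescribed-information notice? no] → satisfied.
rule 6 — Class-C Arrangement: [not a Restricted Arrangement (rule 13)? yes] OR [not a Tier III Lease (rule 14)? no] → satisfied.
rule 17 — Relevant Agreement: [the deposit has been protected in an approved scheme? yes] AND [Class-C Arrangement (rule 6)? yes] → satisfied.
rule 12 — Eligible Arrangement: [not a Regulated Tenancy (rule 3)? no] AND [the dwelling is not let together with agricultural land? yes] AND [Relevant Agreement (rule 17)? yes] → not satisfied.

No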